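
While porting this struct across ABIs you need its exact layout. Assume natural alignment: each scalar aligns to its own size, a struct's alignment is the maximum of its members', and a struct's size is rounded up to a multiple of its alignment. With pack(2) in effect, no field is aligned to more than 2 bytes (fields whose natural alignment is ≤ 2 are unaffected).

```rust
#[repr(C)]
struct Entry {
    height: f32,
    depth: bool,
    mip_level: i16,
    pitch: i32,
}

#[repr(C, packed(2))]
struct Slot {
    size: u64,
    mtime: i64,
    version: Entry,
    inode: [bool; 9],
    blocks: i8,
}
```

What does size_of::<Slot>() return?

38

Entry: 0..4  height  (4B, 4-aligned); 4..5  depth  (1B, 1-aligned); 5..6  -- padding (1B); 6..8  mip_level  (2B, 2-aligned); 8..12  pitch  (4B, 4-aligned); sizeof = 12, alignof = 4
0..8  size  (8B, 2-aligned)
8..16  mtime  (8B, 2-aligned)
16..28  version  (12B, 2-aligned)
28..37  inode  (9B, 1-aligned)
37..38  blocks  (1B, 1-aligned)
sizeof = 38, alignof = 2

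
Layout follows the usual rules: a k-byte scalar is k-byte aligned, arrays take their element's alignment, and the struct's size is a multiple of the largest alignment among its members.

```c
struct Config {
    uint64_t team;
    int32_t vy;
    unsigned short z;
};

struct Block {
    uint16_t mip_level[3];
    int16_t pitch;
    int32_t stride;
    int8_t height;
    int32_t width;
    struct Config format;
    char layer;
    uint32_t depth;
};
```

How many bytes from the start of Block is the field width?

16

Config: @0: team [8B, align 8] → 8; @8: vy [4B, align 4] → 12; @12: z [2B, align 2] → 14; +2 tail pad (align 8); size 16, align 8
@0: mip_level [6B, align 2] → 6
@6: pitch [2B, align 2] → 8
@8: stride [4B, align 4] → 12
@12: height [1B, align 1] → 13
+3 pad (align 4)
@16: width [4B, align 4] → 20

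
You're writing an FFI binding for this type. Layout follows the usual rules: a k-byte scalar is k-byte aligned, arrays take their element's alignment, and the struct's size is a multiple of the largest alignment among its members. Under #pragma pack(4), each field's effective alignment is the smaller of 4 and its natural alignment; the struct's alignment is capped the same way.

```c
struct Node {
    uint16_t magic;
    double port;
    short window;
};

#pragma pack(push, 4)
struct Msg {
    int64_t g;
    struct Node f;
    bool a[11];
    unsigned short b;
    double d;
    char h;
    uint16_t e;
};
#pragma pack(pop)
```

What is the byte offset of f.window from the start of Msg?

Node: 0..2  magic  (2B, 2-aligned); 2..8  -- padding (6B); 8..16  port  (8B, 8-aligned); 16..18  window  (2B, 2-aligned); 18..24  -- tail padding (6B); sizeof = 24, alignof = 8
0..8  g  (8B, 4-aligned)
8..32  f  (24B, 4-aligned)
within Node: window at 16
8 + 16 = 24

24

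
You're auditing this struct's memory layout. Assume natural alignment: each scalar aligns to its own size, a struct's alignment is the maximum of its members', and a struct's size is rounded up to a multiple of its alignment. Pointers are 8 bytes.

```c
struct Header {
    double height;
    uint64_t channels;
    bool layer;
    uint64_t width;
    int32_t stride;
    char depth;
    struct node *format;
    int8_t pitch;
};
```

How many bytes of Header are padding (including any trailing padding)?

height at 0 (size 8, align 8) → ends 8
channels at 8 (size 8, align 8) → ends 16
layer at 16 (size 1, align 1) → ends 17
pad 7 to align 8 for width
width at 24 (size 8, align 8) → ends 32
stride at 32 (size 4, align 4) → ends 36
depth at 36 (size 1, align 1) → ends 37
pad 3 to align 8 for format
format at 40 (size 8, align 8) → ends 48
pitch at 48 (size 1, align 1) → ends 49
tail pad 7 to reach multiple of 8
total 56 bytes, alignment 8
data bytes 39, size 56 → padding 17

17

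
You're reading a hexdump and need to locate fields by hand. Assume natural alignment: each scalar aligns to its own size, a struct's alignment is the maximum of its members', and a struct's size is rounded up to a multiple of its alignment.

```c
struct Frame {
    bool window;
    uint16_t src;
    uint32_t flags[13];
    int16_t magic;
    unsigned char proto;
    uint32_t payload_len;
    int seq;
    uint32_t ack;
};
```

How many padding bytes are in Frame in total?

2

window at 0 (size 1, align 1) → ends 1
pad 1 to align 2 for src
src at 2 (size 2, align 2) → ends 4
flags at 4 (size 52, align 4) → ends 56
magic at 56 (size 2, align 2) → ends 58
proto at 58 (size 1, align 1) → ends 59
pad 1 to align 4 for payload_len
payload_len at 60 (size 4, align 4) → ends 64
seq at 64 (size 4, align 4) → ends 68
ack at 68 (size 4, align 4) → ends 72
total 72 bytes, alignment 4
data bytes 70, size 72 → padding 2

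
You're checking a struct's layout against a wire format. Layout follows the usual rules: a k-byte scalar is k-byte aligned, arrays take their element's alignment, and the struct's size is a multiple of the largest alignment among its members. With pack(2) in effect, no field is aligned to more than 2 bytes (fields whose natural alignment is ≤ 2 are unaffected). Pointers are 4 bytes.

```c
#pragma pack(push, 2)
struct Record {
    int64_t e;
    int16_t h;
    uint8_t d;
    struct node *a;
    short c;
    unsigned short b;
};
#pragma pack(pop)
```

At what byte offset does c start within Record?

16

e at 0 (size 8, align 2) → ends 8
h at 8 (size 2, align 2) → ends 10
d at 10 (size 1, align 1) → ends 11
pad 1 to align 2 for a
a at 12 (size 4, align 2) → ends 16
c at 16 (size 2, align 2) → ends 18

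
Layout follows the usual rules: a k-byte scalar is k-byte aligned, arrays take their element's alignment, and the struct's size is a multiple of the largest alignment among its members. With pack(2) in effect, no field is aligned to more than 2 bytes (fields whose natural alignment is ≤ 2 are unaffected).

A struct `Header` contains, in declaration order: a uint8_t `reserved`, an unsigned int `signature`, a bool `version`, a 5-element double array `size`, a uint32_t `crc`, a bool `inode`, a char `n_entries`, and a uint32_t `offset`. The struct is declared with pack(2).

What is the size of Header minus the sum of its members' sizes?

2

reserved at 0 (size 1, align 1) → ends 1
pad 1 to align 2 for signature
signature at 2 (size 4, align 2) → ends 6
version at 6 (size 1, align 1) → ends 7
pad 1 to align 2 for size
size at 8 (size 40, align 2) → ends 48
crc at 48 (size 4, align 2) → ends 52
inode at 52 (size 1, align 1) → ends 53
n_entries at 53 (size 1, align 1) → ends 54
offset at 54 (size 4, align 2) → ends 58
total 58 bytes, alignment 2
data bytes 56, size 58 → padding 2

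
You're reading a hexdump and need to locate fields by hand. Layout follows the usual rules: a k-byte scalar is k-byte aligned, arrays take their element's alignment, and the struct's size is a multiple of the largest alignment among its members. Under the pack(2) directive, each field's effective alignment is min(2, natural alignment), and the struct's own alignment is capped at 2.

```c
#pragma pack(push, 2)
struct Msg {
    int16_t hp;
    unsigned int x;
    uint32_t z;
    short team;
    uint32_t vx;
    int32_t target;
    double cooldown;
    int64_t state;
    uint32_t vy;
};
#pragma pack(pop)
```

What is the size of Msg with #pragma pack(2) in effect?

40

@0: hp [2B, align 2] → 2
@2: x [4B, align 2] → 6
@6: z [4B, align 2] → 10
@10: team [2B, align 2] → 12
@12: vx [4B, align 2] → 16
@16: target [4B, align 2] → 20
@20: cooldown [8B, align 2] → 28
@28: state [8B, align 2] → 36
@36: vy [4B, align 2] → 40
size 40, align 2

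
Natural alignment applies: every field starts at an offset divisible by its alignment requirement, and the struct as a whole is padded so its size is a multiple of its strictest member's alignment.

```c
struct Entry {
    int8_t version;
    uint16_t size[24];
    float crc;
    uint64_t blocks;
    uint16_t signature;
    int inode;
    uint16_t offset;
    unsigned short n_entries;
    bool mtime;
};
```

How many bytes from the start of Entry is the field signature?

version at 0 (size 1, align 1) → ends 1
pad 1 to align 2 for size
size at 2 (size 48, align 2) → ends 50
pad 2 to align 4 for crc
crc at 52 (size 4, align 4) → ends 56
blocks at 56 (size 8, align 8) → ends 64
signature at 64 (size 2, align 2) → ends 66

64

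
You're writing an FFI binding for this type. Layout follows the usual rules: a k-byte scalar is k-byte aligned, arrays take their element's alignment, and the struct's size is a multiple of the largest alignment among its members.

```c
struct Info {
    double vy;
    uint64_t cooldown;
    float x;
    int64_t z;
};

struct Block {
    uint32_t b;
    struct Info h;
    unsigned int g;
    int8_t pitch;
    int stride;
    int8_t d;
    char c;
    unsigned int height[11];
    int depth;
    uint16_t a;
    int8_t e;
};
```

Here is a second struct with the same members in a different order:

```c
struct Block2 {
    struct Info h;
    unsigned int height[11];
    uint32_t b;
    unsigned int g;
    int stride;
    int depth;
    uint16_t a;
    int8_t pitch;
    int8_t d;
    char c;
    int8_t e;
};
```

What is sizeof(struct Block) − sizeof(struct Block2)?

8

Info: vy at 0 (size 8, align 8) → ends 8; cooldown at 8 (size 8, align 8) → ends 16; x at 16 (size 4, align 4) → ends 20; pad 4 to align 8 for z; z at 24 (size 8, align 8) → ends 32; total 32 bytes, alignment 8
b at 0 (size 4, align 4) → ends 4
pad 4 to align 8 for h
h at 8 (size 32, align 8) → ends 40
g at 40 (size 4, align 4) → ends 44
pitch at 44 (size 1, align 1) → ends 45
pad 3 to align 4 for stride
stride at 48 (size 4, align 4) → ends 52
d at 52 (size 1, align 1) → ends 53
c at 53 (size 1, align 1) → ends 54
pad 2 to align 4 for height
height at 56 (size 44, align 4) → ends 100
depth at 100 (size 4, align 4) → ends 104
a at 104 (size 2, align 2) → ends 106
e at 106 (size 1, align 1) → ends 107
tail pad 5 to reach multiple of 8
total 112 bytes, alignment 8
— Block2 —
h at 0 (size 32, align 8) → ends 32
height at 32 (size 44, align 4) → ends 76
b at 76 (size 4, align 4) → ends 80
g at 80 (size 4, align 4) → ends 84
stride at 84 (size 4, align 4) → ends 88
depth at 88 (size 4, align 4) → ends 92
a at 92 (size 2, align 2) → ends 94
pitch at 94 (size 1, align 1) → ends 95
d at 95 (size 1, align 1) → ends 96
c at 96 (size 1, align 1) → ends 97
e at 97 (size 1, align 1) → ends 98
tail pad 6 to reach multiple of 8
total 104 bytes, alignment 8
112 − 104 = 8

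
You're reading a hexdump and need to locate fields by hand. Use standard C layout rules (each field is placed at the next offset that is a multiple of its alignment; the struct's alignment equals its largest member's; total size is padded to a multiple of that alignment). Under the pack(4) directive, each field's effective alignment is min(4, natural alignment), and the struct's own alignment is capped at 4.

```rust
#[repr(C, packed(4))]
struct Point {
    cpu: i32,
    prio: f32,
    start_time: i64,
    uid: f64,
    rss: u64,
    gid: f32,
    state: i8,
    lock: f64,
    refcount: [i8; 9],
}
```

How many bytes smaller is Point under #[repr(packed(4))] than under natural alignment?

4

natural layout:
  @0: cpu [4B, align 4] → 4
  @4: prio [4B, align 4] → 8
  @8: start_time [8B, align 8] → 16
  @16: uid [8B, align 8] → 24
  @24: rss [8B, align 8] → 32
  @32: gid [4B, align 4] → 36
  @36: state [1B, align 1] → 37
  +3 pad (align 8)
  @40: lock [8B, align 8] → 48
  @48: refcount [9B, align 1] → 57
  +7 tail pad (align 8)
  size 64, align 8
packed(4) layout:
  @0: cpu [4B, align 4] → 4
  @4: prio [4B, align 4] → 8
  @8: start_time [8B, align 4] → 16
  @16: uid [8B, align 4] → 24
  @24: rss [8B, align 4] → 32
  @32: gid [4B, align 4] → 36
  @36: state [1B, align 1] → 37
  +3 pad (align 4)
  @40: lock [8B, align 4] → 48
  @48: refcount [9B, align 1] → 57
  +3 tail pad (align 4)
  size 60, align 4
64 − 60 = 4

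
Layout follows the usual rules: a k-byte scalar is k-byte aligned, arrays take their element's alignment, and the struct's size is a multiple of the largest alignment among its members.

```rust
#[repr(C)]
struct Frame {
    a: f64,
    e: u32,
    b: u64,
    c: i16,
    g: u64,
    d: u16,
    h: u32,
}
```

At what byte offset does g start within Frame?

@0: a [8B, align 8] → 8
@8: e [4B, align 4] → 12
+4 pad (align 8)
@16: b [8B, align 8] → 24
@24: c [2B, align 2] → 26
+6 pad (align 8)
@32: g [8B, align 8] → 40

32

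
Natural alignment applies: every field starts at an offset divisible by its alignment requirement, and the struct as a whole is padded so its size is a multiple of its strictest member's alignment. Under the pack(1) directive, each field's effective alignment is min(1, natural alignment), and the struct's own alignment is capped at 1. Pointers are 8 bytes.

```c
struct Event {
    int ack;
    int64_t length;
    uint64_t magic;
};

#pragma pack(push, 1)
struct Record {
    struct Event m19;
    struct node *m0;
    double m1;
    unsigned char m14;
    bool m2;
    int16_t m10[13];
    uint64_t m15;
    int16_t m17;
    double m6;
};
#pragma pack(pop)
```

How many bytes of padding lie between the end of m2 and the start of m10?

Event: 0..4  ack  (4B, 4-aligned); 4..8  -- padding (4B); 8..16  length  (8B, 8-aligned); 16..24  magic  (8B, 8-aligned); sizeof = 24, alignof = 8
0..24  m19  (24B, 1-aligned)
24..32  m0  (8B, 1-aligned)
32..40  m1  (8B, 1-aligned)
40..41  m14  (1B, 1-aligned)
41..42  m2  (1B, 1-aligned)
42..68  m10  (26B, 1-aligned)

0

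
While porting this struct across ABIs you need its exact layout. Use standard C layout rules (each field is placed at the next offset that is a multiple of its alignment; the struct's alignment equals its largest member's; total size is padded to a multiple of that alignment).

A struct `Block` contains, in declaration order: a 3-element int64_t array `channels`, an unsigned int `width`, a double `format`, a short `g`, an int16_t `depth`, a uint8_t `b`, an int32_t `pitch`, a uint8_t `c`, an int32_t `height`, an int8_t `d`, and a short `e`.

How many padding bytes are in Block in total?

channels at 0 (size 24, align 8) → ends 24
width at 24 (size 4, align 4) → ends 28
pad 4 to align 8 for format
format at 32 (size 8, align 8) → ends 40
g at 40 (size 2, align 2) → ends 42
depth at 42 (size 2, align 2) → ends 44
b at 44 (size 1, align 1) → ends 45
pad 3 to align 4 for pitch
pitch at 48 (size 4, align 4) → ends 52
c at 52 (size 1, align 1) → ends 53
pad 3 to align 4 for height
height at 56 (size 4, align 4) → ends 60
d at 60 (size 1, align 1) → ends 61
pad 1 to align 2 for e
e at 62 (size 2, align 2) → ends 64
total 64 bytes, alignment 8
data bytes 53, size 64 → padding 11

11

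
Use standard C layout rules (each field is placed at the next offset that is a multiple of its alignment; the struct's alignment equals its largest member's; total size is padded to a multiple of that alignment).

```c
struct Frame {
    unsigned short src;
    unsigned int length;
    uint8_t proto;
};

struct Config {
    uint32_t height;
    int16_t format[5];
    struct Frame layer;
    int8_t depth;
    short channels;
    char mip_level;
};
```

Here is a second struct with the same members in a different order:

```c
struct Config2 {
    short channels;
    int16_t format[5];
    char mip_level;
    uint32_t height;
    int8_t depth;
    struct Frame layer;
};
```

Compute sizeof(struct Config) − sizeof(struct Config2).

Frame: @0: src [2B, align 2] → 2; +2 pad (align 4); @4: length [4B, align 4] → 8; @8: proto [1B, align 1] → 9; +3 tail pad (align 4); size 12, align 4
@0: height [4B, align 4] → 4
@4: format [10B, align 2] → 14
+2 pad (align 4)
@16: layer [12B, align 4] → 28
@28: depth [1B, align 1] → 29
+1 pad (align 2)
@30: channels [2B, align 2] → 32
@32: mip_level [1B, align 1] → 33
+3 tail pad (align 4)
size 36, align 4
— Config2 —
@0: channels [2B, align 2] → 2
@2: format [10B, align 2] → 12
@12: mip_level [1B, align 1] → 13
+3 pad (align 4)
@16: height [4B, align 4] → 20
@20: depth [1B, align 1] → 21
+3 pad (align 4)
@24: layer [12B, align 4] → 36
size 36, align 4
36 − 36 = 0

0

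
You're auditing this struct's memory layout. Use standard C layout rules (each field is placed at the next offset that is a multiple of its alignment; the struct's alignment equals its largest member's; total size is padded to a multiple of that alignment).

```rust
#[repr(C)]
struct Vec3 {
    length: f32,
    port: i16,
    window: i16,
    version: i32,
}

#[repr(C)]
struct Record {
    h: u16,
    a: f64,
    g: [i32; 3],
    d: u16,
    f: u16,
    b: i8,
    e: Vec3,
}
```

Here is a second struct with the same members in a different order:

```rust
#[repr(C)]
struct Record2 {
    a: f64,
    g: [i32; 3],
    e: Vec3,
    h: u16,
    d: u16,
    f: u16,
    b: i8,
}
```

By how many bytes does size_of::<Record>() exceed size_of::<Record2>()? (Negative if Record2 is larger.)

8

Vec3: length at 0 (size 4, align 4) → ends 4; port at 4 (size 2, align 2) → ends 6; window at 6 (size 2, align 2) → ends 8; version at 8 (size 4, align 4) → ends 12; total 12 bytes, alignment 4
h at 0 (size 2, align 2) → ends 2
pad 6 to align 8 for a
a at 8 (size 8, align 8) → ends 16
g at 16 (size 12, align 4) → ends 28
d at 28 (size 2, align 2) → ends 30
f at 30 (size 2, align 2) → ends 32
b at 32 (size 1, align 1) → ends 33
pad 3 to align 4 for e
e at 36 (size 12, align 4) → ends 48
total 48 bytes, alignment 8
— Record2 —
a at 0 (size 8, align 8) → ends 8
g at 8 (size 12, align 4) → ends 20
e at 20 (size 12, align 4) → ends 32
h at 32 (size 2, align 2) → ends 34
d at 34 (size 2, align 2) → ends 36
f at 36 (size 2, align 2) → ends 38
b at 38 (size 1, align 1) → ends 39
tail pad 1 to reach multiple of 8
total 40 bytes, alignment 8
48 − 40 = 8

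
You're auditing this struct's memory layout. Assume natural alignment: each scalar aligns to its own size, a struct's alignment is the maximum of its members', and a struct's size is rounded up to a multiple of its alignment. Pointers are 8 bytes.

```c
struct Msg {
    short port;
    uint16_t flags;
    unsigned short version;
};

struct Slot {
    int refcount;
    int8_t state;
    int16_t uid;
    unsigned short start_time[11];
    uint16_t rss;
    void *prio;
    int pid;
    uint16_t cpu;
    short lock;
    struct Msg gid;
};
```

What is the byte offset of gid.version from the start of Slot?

52

Msg: 0..2  port  (2B, 2-aligned); 2..4  flags  (2B, 2-aligned); 4..6  version  (2B, 2-aligned); sizeof = 6, alignof = 2
0..4  refcount  (4B, 4-aligned)
4..5  state  (1B, 1-aligned)
5..6  -- padding (1B)
6..8  uid  (2B, 2-aligned)
8..30  start_time  (22B, 2-aligned)
30..32  rss  (2B, 2-aligned)
32..40  prio  (8B, 8-aligned)
40..44  pid  (4B, 4-aligned)
44..46  cpu  (2B, 2-aligned)
46..48  lock  (2B, 2-aligned)
48..54  gid  (6B, 2-aligned)
within Msg: version at 4
48 + 4 = 52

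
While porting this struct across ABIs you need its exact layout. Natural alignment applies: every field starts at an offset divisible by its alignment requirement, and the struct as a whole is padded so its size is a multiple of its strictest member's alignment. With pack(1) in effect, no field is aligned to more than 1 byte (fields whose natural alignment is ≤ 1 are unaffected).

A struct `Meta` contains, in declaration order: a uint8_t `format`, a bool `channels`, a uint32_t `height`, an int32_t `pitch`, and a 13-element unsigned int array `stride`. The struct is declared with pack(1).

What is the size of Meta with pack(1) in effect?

62

format at 0 (size 1, align 1) → ends 1
channels at 1 (size 1, align 1) → ends 2
height at 2 (size 4, align 1) → ends 6
pitch at 6 (size 4, align 1) → ends 10
stride at 10 (size 52, align 1) → ends 62
total 62 bytes, alignment 1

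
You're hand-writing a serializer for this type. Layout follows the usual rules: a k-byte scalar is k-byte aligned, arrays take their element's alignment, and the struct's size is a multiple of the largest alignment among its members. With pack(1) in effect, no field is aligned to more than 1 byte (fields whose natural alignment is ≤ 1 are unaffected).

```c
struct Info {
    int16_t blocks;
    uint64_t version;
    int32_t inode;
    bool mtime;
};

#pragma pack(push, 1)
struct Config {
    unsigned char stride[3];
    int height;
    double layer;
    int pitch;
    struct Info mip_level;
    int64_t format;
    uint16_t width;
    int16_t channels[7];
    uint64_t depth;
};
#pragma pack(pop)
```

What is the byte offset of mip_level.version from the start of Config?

Info: @0: blocks [2B, align 2] → 2; +6 pad (align 8); @8: version [8B, align 8] → 16; @16: inode [4B, align 4] → 20; @20: mtime [1B, align 1] → 21; +3 tail pad (align 8); size 24, align 8
@0: stride [3B, align 1] → 3
@3: height [4B, align 1] → 7
@7: layer [8B, align 1] → 15
@15: pitch [4B, align 1] → 19
@19: mip_level [24B, align 1] → 43
within Info: version at 8
19 + 8 = 27

27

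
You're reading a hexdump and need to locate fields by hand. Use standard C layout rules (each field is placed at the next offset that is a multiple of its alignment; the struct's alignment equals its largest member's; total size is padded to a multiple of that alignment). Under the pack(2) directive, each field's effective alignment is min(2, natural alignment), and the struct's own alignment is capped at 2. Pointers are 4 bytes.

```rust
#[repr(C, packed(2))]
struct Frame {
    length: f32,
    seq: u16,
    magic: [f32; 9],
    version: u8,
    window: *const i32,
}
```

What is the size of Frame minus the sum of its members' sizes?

@0: length [4B, align 2] → 4
@4: seq [2B, align 2] → 6
@6: magic [36B, align 2] → 42
@42: version [1B, align 1] → 43
+1 pad (align 2)
@44: window [4B, align 2] → 48
size 48, align 2
data bytes 47, size 48 → padding 1

1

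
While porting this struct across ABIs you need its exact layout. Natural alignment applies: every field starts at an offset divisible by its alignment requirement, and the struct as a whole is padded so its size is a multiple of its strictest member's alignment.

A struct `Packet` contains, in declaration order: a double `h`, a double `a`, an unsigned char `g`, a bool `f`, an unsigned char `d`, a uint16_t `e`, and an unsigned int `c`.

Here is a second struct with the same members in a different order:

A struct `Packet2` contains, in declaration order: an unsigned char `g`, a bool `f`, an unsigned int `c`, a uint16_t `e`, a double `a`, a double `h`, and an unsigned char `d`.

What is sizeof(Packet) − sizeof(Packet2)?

0..8  h  (8B, 8-aligned)
8..16  a  (8B, 8-aligned)
16..17  g  (1B, 1-aligned)
17..18  f  (1B, 1-aligned)
18..19  d  (1B, 1-aligned)
19..20  -- padding (1B)
20..22  e  (2B, 2-aligned)
22..24  -- padding (2B)
24..28  c  (4B, 4-aligned)
28..32  -- tail padding (4B)
sizeof = 32, alignof = 8
— Packet2 —
0..1  g  (1B, 1-aligned)
1..2  f  (1B, 1-aligned)
2..4  -- padding (2B)
4..8  c  (4B, 4-aligned)
8..10  e  (2B, 2-aligned)
10..16  -- padding (6B)
16..24  a  (8B, 8-aligned)
24..32  h  (8B, 8-aligned)
32..33  d  (1B, 1-aligned)
33..40  -- tail padding (7B)
sizeof = 40, alignof = 8
32 − 40 = -8

-8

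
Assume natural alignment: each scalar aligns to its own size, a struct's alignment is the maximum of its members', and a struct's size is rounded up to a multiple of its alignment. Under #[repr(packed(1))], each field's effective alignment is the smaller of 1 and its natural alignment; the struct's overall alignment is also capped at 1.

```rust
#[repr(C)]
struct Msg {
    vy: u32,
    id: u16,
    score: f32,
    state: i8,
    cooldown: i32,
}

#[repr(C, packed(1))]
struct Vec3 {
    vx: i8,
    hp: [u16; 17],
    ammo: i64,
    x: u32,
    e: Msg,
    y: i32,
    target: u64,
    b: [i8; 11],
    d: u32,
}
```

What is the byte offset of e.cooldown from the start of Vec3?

63

Msg: @0: vy [4B, align 4] → 4; @4: id [2B, align 2] → 6; +2 pad (align 4); @8: score [4B, align 4] → 12; @12: state [1B, align 1] → 13; +3 pad (align 4); @16: cooldown [4B, align 4] → 20; size 20, align 4
@0: vx [1B, align 1] → 1
@1: hp [34B, align 1] → 35
@35: ammo [8B, align 1] → 43
@43: x [4B, align 1] → 47
@47: e [20B, align 1] → 67
within Msg: cooldown at 16
47 + 16 = 63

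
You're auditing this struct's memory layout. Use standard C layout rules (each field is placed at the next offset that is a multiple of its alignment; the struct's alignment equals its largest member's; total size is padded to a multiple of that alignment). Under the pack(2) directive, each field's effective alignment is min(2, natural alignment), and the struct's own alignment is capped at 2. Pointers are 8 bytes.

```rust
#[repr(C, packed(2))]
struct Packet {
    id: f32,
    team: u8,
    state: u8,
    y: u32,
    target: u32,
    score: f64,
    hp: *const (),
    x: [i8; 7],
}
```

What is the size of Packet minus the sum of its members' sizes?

1

@0: id [4B, align 2] → 4
@4: team [1B, align 1] → 5
@5: state [1B, align 1] → 6
@6: y [4B, align 2] → 10
@10: target [4B, align 2] → 14
@14: score [8B, align 2] → 22
@22: hp [8B, align 2] → 30
@30: x [7B, align 1] → 37
+1 tail pad (align 2)
size 38, align 2
data bytes 37, size 38 → padding 1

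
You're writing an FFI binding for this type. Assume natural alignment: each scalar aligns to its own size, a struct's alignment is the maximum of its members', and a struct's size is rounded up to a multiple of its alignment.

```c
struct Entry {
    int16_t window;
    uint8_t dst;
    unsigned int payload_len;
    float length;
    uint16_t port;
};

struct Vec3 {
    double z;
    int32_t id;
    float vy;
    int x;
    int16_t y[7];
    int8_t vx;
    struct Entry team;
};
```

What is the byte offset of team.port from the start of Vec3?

Entry: @0: window [2B, align 2] → 2; @2: dst [1B, align 1] → 3; +1 pad (align 4); @4: payload_len [4B, align 4] → 8; @8: length [4B, align 4] → 12; @12: port [2B, align 2] → 14; +2 tail pad (align 4); size 16, align 4
@0: z [8B, align 8] → 8
@8: id [4B, align 4] → 12
@12: vy [4B, align 4] → 16
@16: x [4B, align 4] → 20
@20: y [14B, align 2] → 34
@34: vx [1B, align 1] → 35
+1 pad (align 4)
@36: team [16B, align 4] → 52
within Entry: port at 12
36 + 12 = 48

48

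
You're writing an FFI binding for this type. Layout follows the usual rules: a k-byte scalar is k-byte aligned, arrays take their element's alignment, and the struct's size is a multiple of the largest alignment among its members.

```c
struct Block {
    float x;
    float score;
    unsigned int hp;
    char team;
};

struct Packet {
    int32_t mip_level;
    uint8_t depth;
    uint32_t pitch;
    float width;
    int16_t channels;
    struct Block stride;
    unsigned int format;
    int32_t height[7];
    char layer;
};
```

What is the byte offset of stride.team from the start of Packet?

32

Block: x at 0 (size 4, align 4) → ends 4; score at 4 (size 4, align 4) → ends 8; hp at 8 (size 4, align 4) → ends 12; team at 12 (size 1, align 1) → ends 13; tail pad 3 to reach multiple of 4; total 16 bytes, alignment 4
mip_level at 0 (size 4, align 4) → ends 4
depth at 4 (size 1, align 1) → ends 5
pad 3 to align 4 for pitch
pitch at 8 (size 4, align 4) → ends 12
width at 12 (size 4, align 4) → ends 16
channels at 16 (size 2, align 2) → ends 18
pad 2 to align 4 for stride
stride at 20 (size 16, align 4) → ends 36
within Block: team at 12
20 + 12 = 32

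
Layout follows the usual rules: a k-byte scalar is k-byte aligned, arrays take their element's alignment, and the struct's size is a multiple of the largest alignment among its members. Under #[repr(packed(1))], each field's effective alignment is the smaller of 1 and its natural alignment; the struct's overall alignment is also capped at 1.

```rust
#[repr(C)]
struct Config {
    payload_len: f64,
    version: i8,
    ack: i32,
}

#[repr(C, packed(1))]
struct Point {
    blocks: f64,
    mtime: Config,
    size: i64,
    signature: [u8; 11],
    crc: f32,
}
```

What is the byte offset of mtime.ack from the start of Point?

Config: @0: payload_len [8B, align 8] → 8; @8: version [1B, align 1] → 9; +3 pad (align 4); @12: ack [4B, align 4] → 16; size 16, align 8
@0: blocks [8B, align 1] → 8
@8: mtime [16B, align 1] → 24
within Config: ack at 12
8 + 12 = 20

20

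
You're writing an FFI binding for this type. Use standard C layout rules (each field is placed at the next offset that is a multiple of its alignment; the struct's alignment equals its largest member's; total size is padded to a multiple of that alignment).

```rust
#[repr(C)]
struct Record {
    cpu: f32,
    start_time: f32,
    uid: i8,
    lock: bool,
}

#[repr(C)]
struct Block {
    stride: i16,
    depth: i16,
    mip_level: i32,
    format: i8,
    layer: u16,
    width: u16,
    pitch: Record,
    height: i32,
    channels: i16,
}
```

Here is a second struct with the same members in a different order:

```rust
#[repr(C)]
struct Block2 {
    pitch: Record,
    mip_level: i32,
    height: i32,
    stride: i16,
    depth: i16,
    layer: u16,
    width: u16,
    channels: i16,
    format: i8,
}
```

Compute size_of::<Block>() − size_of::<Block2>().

Record: cpu at 0 (size 4, align 4) → ends 4; start_time at 4 (size 4, align 4) → ends 8; uid at 8 (size 1, align 1) → ends 9; lock at 9 (size 1, align 1) → ends 10; tail pad 2 to reach multiple of 4; total 12 bytes, alignment 4
stride at 0 (size 2, align 2) → ends 2
depth at 2 (size 2, align 2) → ends 4
mip_level at 4 (size 4, align 4) → ends 8
format at 8 (size 1, align 1) → ends 9
pad 1 to align 2 for layer
layer at 10 (size 2, align 2) → ends 12
width at 12 (size 2, align 2) → ends 14
pad 2 to align 4 for pitch
pitch at 16 (size 12, align 4) → ends 28
height at 28 (size 4, align 4) → ends 32
channels at 32 (size 2, align 2) → ends 34
tail pad 2 to reach multiple of 4
total 36 bytes, alignment 4
— Block2 —
pitch at 0 (size 12, align 4) → ends 12
mip_level at 12 (size 4, align 4) → ends 16
height at 16 (size 4, align 4) → ends 20
stride at 20 (size 2, align 2) → ends 22
depth at 22 (size 2, align 2) → ends 24
layer at 24 (size 2, align 2) → ends 26
width at 26 (size 2, align 2) → ends 28
channels at 28 (size 2, align 2) → ends 30
format at 30 (size 1, align 1) → ends 31
tail pad 1 to reach multiple of 4
total 32 bytes, alignment 4
36 − 32 = 4

4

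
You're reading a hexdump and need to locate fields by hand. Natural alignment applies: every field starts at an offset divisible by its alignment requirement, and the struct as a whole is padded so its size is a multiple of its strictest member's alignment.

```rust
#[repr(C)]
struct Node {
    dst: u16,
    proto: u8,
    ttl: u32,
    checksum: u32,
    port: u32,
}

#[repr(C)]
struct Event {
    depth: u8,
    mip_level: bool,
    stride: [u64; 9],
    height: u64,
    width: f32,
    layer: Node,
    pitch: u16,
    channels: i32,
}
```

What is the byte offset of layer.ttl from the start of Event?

Node: dst at 0 (size 2, align 2) → ends 2; proto at 2 (size 1, align 1) → ends 3; pad 1 to align 4 for ttl; ttl at 4 (size 4, align 4) → ends 8; checksum at 8 (size 4, align 4) → ends 12; port at 12 (size 4, align 4) → ends 16; total 16 bytes, alignment 4
depth at 0 (size 1, align 1) → ends 1
mip_level at 1 (size 1, align 1) → ends 2
pad 6 to align 8 for stride
stride at 8 (size 72, align 8) → ends 80
height at 80 (size 8, align 8) → ends 88
width at 88 (size 4, align 4) → ends 92
layer at 92 (size 16, align 4) → ends 108
within Node: ttl at 4
92 + 4 = 96

96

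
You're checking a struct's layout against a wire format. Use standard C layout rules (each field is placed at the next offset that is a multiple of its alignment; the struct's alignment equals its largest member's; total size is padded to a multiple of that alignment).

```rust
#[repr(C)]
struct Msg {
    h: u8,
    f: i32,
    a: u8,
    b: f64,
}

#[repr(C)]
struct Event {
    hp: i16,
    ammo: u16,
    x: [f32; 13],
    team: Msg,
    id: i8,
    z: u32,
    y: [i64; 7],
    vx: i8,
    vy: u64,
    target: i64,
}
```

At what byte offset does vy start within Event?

152

Msg: h at 0 (size 1, align 1) → ends 1; pad 3 to align 4 for f; f at 4 (size 4, align 4) → ends 8; a at 8 (size 1, align 1) → ends 9; pad 7 to align 8 for b; b at 16 (size 8, align 8) → ends 24; total 24 bytes, alignment 8
hp at 0 (size 2, align 2) → ends 2
ammo at 2 (size 2, align 2) → ends 4
x at 4 (size 52, align 4) → ends 56
team at 56 (size 24, align 8) → ends 80
id at 80 (size 1, align 1) → ends 81
pad 3 to align 4 for z
z at 84 (size 4, align 4) → ends 88
y at 88 (size 56, align 8) → ends 144
vx at 144 (size 1, align 1) → ends 145
pad 7 to align 8 for vy
vy at 152 (size 8, align 8) → ends 160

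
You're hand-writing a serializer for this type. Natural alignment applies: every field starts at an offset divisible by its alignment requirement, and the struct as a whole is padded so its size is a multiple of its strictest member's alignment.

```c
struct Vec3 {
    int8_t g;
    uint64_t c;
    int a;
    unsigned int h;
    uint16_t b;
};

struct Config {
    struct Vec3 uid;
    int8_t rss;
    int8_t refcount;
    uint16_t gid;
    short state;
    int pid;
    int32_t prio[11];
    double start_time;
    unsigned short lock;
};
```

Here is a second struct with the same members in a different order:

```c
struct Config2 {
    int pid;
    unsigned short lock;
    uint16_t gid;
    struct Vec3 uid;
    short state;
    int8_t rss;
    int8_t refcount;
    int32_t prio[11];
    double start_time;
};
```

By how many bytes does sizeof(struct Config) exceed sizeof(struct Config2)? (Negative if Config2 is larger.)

Vec3: 0..1  g  (1B, 1-aligned); 1..8  -- padding (7B); 8..16  c  (8B, 8-aligned); 16..20  a  (4B, 4-aligned); 20..24  h  (4B, 4-aligned); 24..26  b  (2B, 2-aligned); 26..32  -- tail padding (6B); sizeof = 32, alignof = 8
0..32  uid  (32B, 8-aligned)
32..33  rss  (1B, 1-aligned)
33..34  refcount  (1B, 1-aligned)
34..36  gid  (2B, 2-aligned)
36..38  state  (2B, 2-aligned)
38..40  -- padding (2B)
40..44  pid  (4B, 4-aligned)
44..88  prio  (44B, 4-aligned)
88..96  start_time  (8B, 8-aligned)
96..98  lock  (2B, 2-aligned)
98..104  -- tail padding (6B)
sizeof = 104, alignof = 8
— Config2 —
0..4  pid  (4B, 4-aligned)
4..6  lock  (2B, 2-aligned)
6..8  gid  (2B, 2-aligned)
8..40  uid  (32B, 8-aligned)
40..42  state  (2B, 2-aligned)
42..43  rss  (1B, 1-aligned)
43..44  refcount  (1B, 1-aligned)
44..88  prio  (44B, 4-aligned)
88..96  start_time  (8B, 8-aligned)
sizeof = 96, alignof = 8
104 − 96 = 8

8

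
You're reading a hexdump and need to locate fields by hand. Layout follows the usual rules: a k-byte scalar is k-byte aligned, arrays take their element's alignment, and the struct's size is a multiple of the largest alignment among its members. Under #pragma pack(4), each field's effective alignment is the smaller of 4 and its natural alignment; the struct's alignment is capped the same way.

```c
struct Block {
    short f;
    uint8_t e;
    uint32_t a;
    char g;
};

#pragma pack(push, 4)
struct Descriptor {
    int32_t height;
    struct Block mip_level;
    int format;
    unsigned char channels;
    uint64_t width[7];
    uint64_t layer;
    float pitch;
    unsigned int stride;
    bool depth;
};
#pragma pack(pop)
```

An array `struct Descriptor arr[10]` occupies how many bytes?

1000

Block: f at 0 (size 2, align 2) → ends 2; e at 2 (size 1, align 1) → ends 3; pad 1 to align 4 for a; a at 4 (size 4, align 4) → ends 8; g at 8 (size 1, align 1) → ends 9; tail pad 3 to reach multiple of 4; total 12 bytes, alignment 4
height at 0 (size 4, align 4) → ends 4
mip_level at 4 (size 12, align 4) → ends 16
format at 16 (size 4, align 4) → ends 20
channels at 20 (size 1, align 1) → ends 21
pad 3 to align 4 for width
width at 24 (size 56, align 4) → ends 80
layer at 80 (size 8, align 4) → ends 88
pitch at 88 (size 4, align 4) → ends 92
stride at 92 (size 4, align 4) → ends 96
depth at 96 (size 1, align 1) → ends 97
tail pad 3 to reach multiple of 4
total 100 bytes, alignment 4
array of 10: 10 × 100 = 1000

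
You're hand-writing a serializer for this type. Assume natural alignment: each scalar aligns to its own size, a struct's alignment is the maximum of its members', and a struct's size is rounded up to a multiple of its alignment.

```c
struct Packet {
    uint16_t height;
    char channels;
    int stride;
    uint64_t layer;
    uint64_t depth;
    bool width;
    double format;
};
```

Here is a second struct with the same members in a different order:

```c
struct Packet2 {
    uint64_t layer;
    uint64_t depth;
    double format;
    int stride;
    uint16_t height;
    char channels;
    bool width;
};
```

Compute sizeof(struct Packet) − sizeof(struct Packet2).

8

0..2  height  (2B, 2-aligned)
2..3  channels  (1B, 1-aligned)
3..4  -- padding (1B)
4..8  stride  (4B, 4-aligned)
8..16  layer  (8B, 8-aligned)
16..24  depth  (8B, 8-aligned)
24..25  width  (1B, 1-aligned)
25..32  -- padding (7B)
32..40  format  (8B, 8-aligned)
sizeof = 40, alignof = 8
— Packet2 —
0..8  layer  (8B, 8-aligned)
8..16  depth  (8B, 8-aligned)
16..24  format  (8B, 8-aligned)
24..28  stride  (4B, 4-aligned)
28..30  height  (2B, 2-aligned)
30..31  channels  (1B, 1-aligned)
31..32  width  (1B, 1-aligned)
sizeof = 32, alignof = 8
40 − 32 = 8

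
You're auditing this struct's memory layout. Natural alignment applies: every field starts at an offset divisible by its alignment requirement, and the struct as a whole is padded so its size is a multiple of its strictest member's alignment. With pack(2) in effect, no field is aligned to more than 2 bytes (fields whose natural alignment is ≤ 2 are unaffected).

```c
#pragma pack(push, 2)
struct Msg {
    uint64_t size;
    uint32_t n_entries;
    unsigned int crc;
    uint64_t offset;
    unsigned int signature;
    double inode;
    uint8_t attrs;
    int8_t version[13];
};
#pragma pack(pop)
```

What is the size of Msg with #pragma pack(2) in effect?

0..8  size  (8B, 2-aligned)
8..12  n_entries  (4B, 2-aligned)
12..16  crc  (4B, 2-aligned)
16..24  offset  (8B, 2-aligned)
24..28  signature  (4B, 2-aligned)
28..36  inode  (8B, 2-aligned)
36..37  attrs  (1B, 1-aligned)
37..50  version  (13B, 1-aligned)
sizeof = 50, alignof = 2

50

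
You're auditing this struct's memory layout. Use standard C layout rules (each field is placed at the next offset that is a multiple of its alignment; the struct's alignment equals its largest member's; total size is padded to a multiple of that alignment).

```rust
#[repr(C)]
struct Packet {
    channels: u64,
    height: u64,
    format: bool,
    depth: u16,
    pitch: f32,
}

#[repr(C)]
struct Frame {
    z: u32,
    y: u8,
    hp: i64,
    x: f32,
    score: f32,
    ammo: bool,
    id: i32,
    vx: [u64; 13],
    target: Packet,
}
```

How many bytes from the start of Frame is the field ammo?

24

Packet: 0..8  channels  (8B, 8-aligned); 8..16  height  (8B, 8-aligned); 16..17  format  (1B, 1-aligned); 17..18  -- padding (1B); 18..20  depth  (2B, 2-aligned); 20..24  pitch  (4B, 4-aligned); sizeof = 24, alignof = 8
0..4  z  (4B, 4-aligned)
4..5  y  (1B, 1-aligned)
5..8  -- padding (3B)
8..16  hp  (8B, 8-aligned)
16..20  x  (4B, 4-aligned)
20..24  score  (4B, 4-aligned)
24..25  ammo  (1B, 1-aligned)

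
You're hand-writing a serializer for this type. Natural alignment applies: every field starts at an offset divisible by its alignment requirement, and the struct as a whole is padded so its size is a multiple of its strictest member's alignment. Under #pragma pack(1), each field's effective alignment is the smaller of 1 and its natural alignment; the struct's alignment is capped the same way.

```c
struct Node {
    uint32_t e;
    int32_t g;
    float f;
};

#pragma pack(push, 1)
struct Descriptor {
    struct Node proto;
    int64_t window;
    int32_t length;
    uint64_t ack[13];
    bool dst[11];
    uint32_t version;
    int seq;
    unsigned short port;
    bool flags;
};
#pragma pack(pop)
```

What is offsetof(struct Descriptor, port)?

147

Node: 0..4  e  (4B, 4-aligned); 4..8  g  (4B, 4-aligned); 8..12  f  (4B, 4-aligned); sizeof = 12, alignof = 4
0..12  proto  (12B, 1-aligned)
12..20  window  (8B, 1-aligned)
20..24  length  (4B, 1-aligned)
24..128  ack  (104B, 1-aligned)
128..139  dst  (11B, 1-aligned)
139..143  version  (4B, 1-aligned)
143..147  seq  (4B, 1-aligned)
147..149  port  (2B, 1-aligned)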